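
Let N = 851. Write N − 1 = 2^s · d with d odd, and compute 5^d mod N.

109

851 − 1 = 850 = 2^1 · 425, so d = 425.
5^1 ≡ 5 (mod 851)
5^2 ≡ 5^2 = 25 ≡ 25 (mod 851)
5^4 ≡ 25^2 = 625 ≡ 625 (mod 851)
5^8 ≡ 625^2 = 390625 ≡ 16 (mod 851)
5^16 ≡ 16^2 = 256 ≡ 256 (mod 851)
5^32 ≡ 256^2 = 65536 ≡ 9 (mod 851)
5^64 ≡ 9^2 = 81 ≡ 81 (mod 851)
5^128 ≡ 81^2 = 6561 ≡ 604 (mod 851)
5^256 ≡ 604^2 = 364816 ≡ 588 (mod 851)
425 = 256 + 128 + 32 + 8 + 1 in binary powers of 2.
So 5^425 ≡ 588 · 604 · 9 · 16 · 5 ≡ 109 (mod 851).
Squaring chain: 109; never reaches −1, so base 5 is a Miller–Rabin witness that 851 is composite.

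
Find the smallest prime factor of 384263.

11

384263 is odd.
Digit sum 26, not divisible by 3.
Ends in 3: not divisible by 5.
7: 384263 = 7·54894 + 5
11: 384263 = 11·34933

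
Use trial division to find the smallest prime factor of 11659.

89

11659 is odd.
Digit sum 22, not divisible by 3.
Ends in 9: not divisible by 5.
7: 11659 = 7·1665 + 4
11: 11659 = 11·1059 + 10
13: 11659 = 13·896 + 11
17: 11659 = 17·685 + 14
19: 11659 = 19·613 + 12
23: 11659 = 23·506 + 21
29: 11659 = 29·402 + 1
31: 11659 = 31·376 + 3
37: 11659 = 37·315 + 4
41: 11659 = 41·284 + 15
43: 11659 = 43·271 + 6
47: 11659 = 47·248 + 3
53: 11659 = 53·219 + 52
59: 11659 = 59·197 + 36
61: 11659 = 61·191 + 8
67: 11659 = 67·174 + 1
71: 11659 = 71·164 + 15
73: 11659 = 73·159 + 52
79: 11659 = 79·147 + 46
83: 11659 = 83·140 + 39
89: 11659 = 89·131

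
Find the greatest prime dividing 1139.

67

1139 = 17 · 67
67 is prime.
So 1139 = 17 · 67; the largest prime factor is 67.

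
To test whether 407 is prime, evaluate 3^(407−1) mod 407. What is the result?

3^1 ≡ 3 (mod 407)
3^2 ≡ 3^2 = 9 ≡ 9 (mod 407)
3^4 ≡ 9^2 = 81 ≡ 81 (mod 407)
3^8 ≡ 81^2 = 6561 ≡ 49 (mod 407)
3^16 ≡ 49^2 = 2401 ≡ 366 (mod 407)
3^32 ≡ 366^2 = 133956 ≡ 53 (mod 407)
3^64 ≡ 53^2 = 2809 ≡ 367 (mod 407)
3^128 ≡ 367^2 = 134689 ≡ 379 (mod 407)
3^256 ≡ 379^2 = 143641 ≡ 377 (mod 407)
406 = 256 + 128 + 16 + 4 + 2 in binary powers of 2.
So 3^406 ≡ 377 · 379 · 366 · 81 · 9 ≡ 256 (mod 407).
Since 256 ≠ 1, base 3 is a Fermat witness: 407 is composite.

256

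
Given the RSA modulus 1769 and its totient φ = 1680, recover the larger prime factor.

φ(n) = (p−1)(q−1) = n − (p+q) + 1, so p + q = 1769 − 1680 + 1 = 90.
p and q are the roots of t² − 90t + 1769 = 0.
Discriminant: 90² − 4·1769 = 8100 − 7076 = 1024; √1024 = 32.
q = (90 − 32)/2 = 29, p = (90 + 32)/2 = 61.
Check: 29 · 61 = 1769.

61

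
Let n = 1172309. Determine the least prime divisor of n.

1172309 is odd.
Digit sum 23, not divisible by 3.
Ends in 9: not divisible by 5.
7: 1172309 = 7·167472 + 5
11: 1172309 = 11·106573 + 6
13: 1172309 = 13·90177 + 8
17: 1172309 = 17·68959 + 6
19: 1172309 = 19·61700 + 9
23: 1172309 = 23·50969 + 22
29: 1172309 = 29·40424 + 13
31: 1172309 = 31·37816 + 13
37: 1172309 = 37·31684 + 1
41: 1172309 = 41·28592 + 37
43: 1172309 = 43·27263

43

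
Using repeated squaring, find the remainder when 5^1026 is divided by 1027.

5^1 ≡ 5 (mod 1027)
5^2 ≡ 5^2 = 25 ≡ 25 (mod 1027)
5^4 ≡ 25^2 = 625 ≡ 625 (mod 1027)
5^8 ≡ 625^2 = 390625 ≡ 365 (mod 1027)
5^16 ≡ 365^2 = 133225 ≡ 742 (mod 1027)
5^32 ≡ 742^2 = 550564 ≡ 92 (mod 1027)
5^64 ≡ 92^2 = 8464 ≡ 248 (mod 1027)
5^128 ≡ 248^2 = 61504 ≡ 911 (mod 1027)
5^256 ≡ 911^2 = 829921 ≡ 105 (mod 1027)
5^512 ≡ 105^2 = 11025 ≡ 755 (mod 1027)
5^1024 ≡ 755^2 = 570025 ≡ 40 (mod 1027)
1026 = 1024 + 2 in binary powers of 2.
So 5^1026 ≡ 40 · 25 ≡ 1000 (mod 1027).
Since 1000 ≠ 1, base 5 is a Fermat witness: 1027 is composite.

1000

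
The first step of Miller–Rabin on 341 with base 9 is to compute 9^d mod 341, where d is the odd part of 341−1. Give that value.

341 − 1 = 340 = 2^2 · 85, so d = 85.
9^1 ≡ 9 (mod 341)
9^2 ≡ 9^2 = 81 ≡ 81 (mod 341)
9^4 ≡ 81^2 = 6561 ≡ 82 (mod 341)
9^8 ≡ 82^2 = 6724 ≡ 245 (mod 341)
9^16 ≡ 245^2 = 60025 ≡ 9 (mod 341)
9^32 ≡ 9^2 = 81 ≡ 81 (mod 341)
9^64 ≡ 81^2 = 6561 ≡ 82 (mod 341)
85 = 64 + 16 + 4 + 1 in binary powers of 2.
So 9^85 ≡ 82 · 9 · 82 · 9 ≡ 67 (mod 341).
Squaring chain: 67 → 56; never reaches −1, so base 9 is a Miller–Rabin witness that 341 is composite.

67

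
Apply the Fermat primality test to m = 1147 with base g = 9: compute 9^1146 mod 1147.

1062

9^1 ≡ 9 (mod 1147)
9^2 ≡ 9^2 = 81 ≡ 81 (mod 1147)
9^4 ≡ 81^2 = 6561 ≡ 826 (mod 1147)
9^8 ≡ 826^2 = 682276 ≡ 958 (mod 1147)
9^16 ≡ 958^2 = 917764 ≡ 164 (mod 1147)
9^32 ≡ 164^2 = 26896 ≡ 515 (mod 1147)
9^64 ≡ 515^2 = 265225 ≡ 268 (mod 1147)
9^128 ≡ 268^2 = 71824 ≡ 710 (mod 1147)
9^256 ≡ 710^2 = 504100 ≡ 567 (mod 1147)
9^512 ≡ 567^2 = 321489 ≡ 329 (mod 1147)
9^1024 ≡ 329^2 = 108241 ≡ 423 (mod 1147)
1146 = 1024 + 64 + 32 + 16 + 8 + 2 in binary powers of 2.
So 9^1146 ≡ 423 · 268 · 515 · 164 · 958 · 81 ≡ 1062 (mod 1147).
Since 1062 ≠ 1, base 9 is a Fermat witness: 1147 is composite.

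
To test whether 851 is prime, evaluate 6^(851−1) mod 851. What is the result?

147

6^1 ≡ 6 (mod 851)
6^2 ≡ 6^2 = 36 ≡ 36 (mod 851)
6^4 ≡ 36^2 = 1296 ≡ 445 (mod 851)
6^8 ≡ 445^2 = 198025 ≡ 593 (mod 851)
6^16 ≡ 593^2 = 351649 ≡ 186 (mod 851)
6^32 ≡ 186^2 = 34596 ≡ 556 (mod 851)
6^64 ≡ 556^2 = 309136 ≡ 223 (mod 851)
6^128 ≡ 223^2 = 49729 ≡ 371 (mod 851)
6^256 ≡ 371^2 = 137641 ≡ 630 (mod 851)
6^512 ≡ 630^2 = 396900 ≡ 334 (mod 851)
850 = 512 + 256 + 64 + 16 + 2 in binary powers of 2.
So 6^850 ≡ 334 · 630 · 223 · 186 · 36 ≡ 147 (mod 851).
Since 147 ≠ 1, base 6 is a Fermat witness: 851 is composite.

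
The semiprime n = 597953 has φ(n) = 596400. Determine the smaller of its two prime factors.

φ(n) = (p−1)(q−1) = n − (p+q) + 1, so p + q = 597953 − 596400 + 1 = 1554.
p and q are the roots of t² − 1554t + 597953 = 0.
Discriminant: 1554² − 4·597953 = 2414916 − 2391812 = 23104; √23104 = 152.
q = (1554 − 152)/2 = 701, p = (1554 + 152)/2 = 853.
Check: 701 · 853 = 597953.

701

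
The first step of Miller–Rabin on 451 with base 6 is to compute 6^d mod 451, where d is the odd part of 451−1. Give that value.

219

451 − 1 = 450 = 2^1 · 225, so d = 225.
6^1 ≡ 6 (mod 451)
6^2 ≡ 6^2 = 36 ≡ 36 (mod 451)
6^4 ≡ 36^2 = 1296 ≡ 394 (mod 451)
6^8 ≡ 394^2 = 155236 ≡ 92 (mod 451)
6^16 ≡ 92^2 = 8464 ≡ 346 (mod 451)
6^32 ≡ 346^2 = 119716 ≡ 201 (mod 451)
6^64 ≡ 201^2 = 40401 ≡ 262 (mod 451)
6^128 ≡ 262^2 = 68644 ≡ 92 (mod 451)
225 = 128 + 64 + 32 + 1 in binary powers of 2.
So 6^225 ≡ 92 · 262 · 201 · 6 ≡ 219 (mod 451).
Squaring chain: 219; never reaches −1, so base 6 is a Miller–Rabin witness that 451 is composite.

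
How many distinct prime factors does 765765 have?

6

765765 = 3^2 · 85085
85085 = 5 · 17017
17017 = 7 · 2431
2431 = 11 · 221
221 = 13 · 17
765765 = 3^2 · 5 · 7 · 11 · 13 · 17, which has 6 distinct prime factors.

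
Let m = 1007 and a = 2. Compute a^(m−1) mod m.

2^1 ≡ 2 (mod 1007)
2^2 ≡ 2^2 = 4 ≡ 4 (mod 1007)
2^4 ≡ 4^2 = 16 ≡ 16 (mod 1007)
2^8 ≡ 16^2 = 256 ≡ 256 (mod 1007)
2^16 ≡ 256^2 = 65536 ≡ 81 (mod 1007)
2^32 ≡ 81^2 = 6561 ≡ 519 (mod 1007)
2^64 ≡ 519^2 = 269361 ≡ 492 (mod 1007)
2^128 ≡ 492^2 = 242064 ≡ 384 (mod 1007)
2^256 ≡ 384^2 = 147456 ≡ 434 (mod 1007)
2^512 ≡ 434^2 = 188356 ≡ 47 (mod 1007)
1006 = 512 + 256 + 128 + 64 + 32 + 8 + 4 + 2 in binary powers of 2.
So 2^1006 ≡ 47 · 434 · 384 · 492 · 519 · 256 · 16 · 4 ≡ 271 (mod 1007).
Since 271 ≠ 1, base 2 is a Fermat witness: 1007 is composite.

271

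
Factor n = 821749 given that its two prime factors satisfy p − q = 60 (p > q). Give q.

877

Since p = q + 60, we have 821749 = q(q + 60), so q² + 60q − 821749 = 0.
Discriminant: 60² + 4·821749 = 3600 + 3286996 = 3290596; √3290596 = 1814.
q = (−60 + 1814)/2 = 877, and p = q + 60 = 937.
Check: 877 · 937 = 821749.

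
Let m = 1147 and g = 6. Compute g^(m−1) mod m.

776

6^1 ≡ 6 (mod 1147)
6^2 ≡ 6^2 = 36 ≡ 36 (mod 1147)
6^4 ≡ 36^2 = 1296 ≡ 149 (mod 1147)
6^8 ≡ 149^2 = 22201 ≡ 408 (mod 1147)
6^16 ≡ 408^2 = 166464 ≡ 149 (mod 1147)
6^32 ≡ 149^2 = 22201 ≡ 408 (mod 1147)
6^64 ≡ 408^2 = 166464 ≡ 149 (mod 1147)
6^128 ≡ 149^2 = 22201 ≡ 408 (mod 1147)
6^256 ≡ 408^2 = 166464 ≡ 149 (mod 1147)
6^512 ≡ 149^2 = 22201 ≡ 408 (mod 1147)
6^1024 ≡ 408^2 = 166464 ≡ 149 (mod 1147)
1146 = 1024 + 64 + 32 + 16 + 8 + 2 in binary powers of 2.
So 6^1146 ≡ 149 · 149 · 408 · 149 · 408 · 36 ≡ 776 (mod 1147).
Since 776 ≠ 1, base 6 is a Fermat witness: 1147 is composite.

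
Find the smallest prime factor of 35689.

35689 is odd.
Digit sum 31, not divisible by 3.
Ends in 9: not divisible by 5.
7: 35689 = 7·5098 + 3
11: 35689 = 11·3244 + 5
13: 35689 = 13·2745 + 4
17: 35689 = 17·2099 + 6
19: 35689 = 19·1878 + 7
23: 35689 = 23·1551 + 16
29: 35689 = 29·1230 + 19
31: 35689 = 31·1151 + 8
37: 35689 = 37·964 + 21
41: 35689 = 41·870 + 19
43: 35689 = 43·829 + 42
47: 35689 = 47·759 + 16
53: 35689 = 53·673 + 20
59: 35689 = 59·604 + 53
61: 35689 = 61·585 + 4
67: 35689 = 67·532 + 45
71: 35689 = 71·502 + 47
73: 35689 = 73·488 + 65
79: 35689 = 79·451 + 60
83: 35689 = 83·429 + 82
89: 35689 = 89·401

89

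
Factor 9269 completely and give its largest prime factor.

31

9269 = 13 · 713
713 = 23 · 31
31 is prime.
So 9269 = 13 · 23 · 31; the largest prime factor is 31.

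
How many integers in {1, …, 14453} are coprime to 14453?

14208

Factor: 14453 = 97 · 149.
φ(14453) = (97−1) · (149−1) = 96 · 148 = 14208.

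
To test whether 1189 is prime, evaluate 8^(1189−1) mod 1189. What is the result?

836

8^1 ≡ 8 (mod 1189)
8^2 ≡ 8^2 = 64 ≡ 64 (mod 1189)
8^4 ≡ 64^2 = 4096 ≡ 529 (mod 1189)
8^8 ≡ 529^2 = 279841 ≡ 426 (mod 1189)
8^16 ≡ 426^2 = 181476 ≡ 748 (mod 1189)
8^32 ≡ 748^2 = 559504 ≡ 674 (mod 1189)
8^64 ≡ 674^2 = 454276 ≡ 78 (mod 1189)
8^128 ≡ 78^2 = 6084 ≡ 139 (mod 1189)
8^256 ≡ 139^2 = 19321 ≡ 297 (mod 1189)
8^512 ≡ 297^2 = 88209 ≡ 223 (mod 1189)
8^1024 ≡ 223^2 = 49729 ≡ 980 (mod 1189)
1188 = 1024 + 128 + 32 + 4 in binary powers of 2.
So 8^1188 ≡ 980 · 139 · 674 · 529 ≡ 836 (mod 1189).
Since 836 ≠ 1, base 8 is a Fermat witness: 1189 is composite.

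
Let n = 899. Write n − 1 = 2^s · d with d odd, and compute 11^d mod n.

899 − 1 = 898 = 2^1 · 449, so d = 449.
11^1 ≡ 11 (mod 899)
11^2 ≡ 11^2 = 121 ≡ 121 (mod 899)
11^4 ≡ 121^2 = 14641 ≡ 257 (mod 899)
11^8 ≡ 257^2 = 66049 ≡ 422 (mod 899)
11^16 ≡ 422^2 = 178084 ≡ 82 (mod 899)
11^32 ≡ 82^2 = 6724 ≡ 431 (mod 899)
11^64 ≡ 431^2 = 185761 ≡ 567 (mod 899)
11^128 ≡ 567^2 = 321489 ≡ 546 (mod 899)
11^256 ≡ 546^2 = 298116 ≡ 547 (mod 899)
449 = 256 + 128 + 64 + 1 in binary powers of 2.
So 11^449 ≡ 547 · 546 · 567 · 11 ≡ 823 (mod 899).
Squaring chain: 823; never reaches −1, so base 11 is a Miller–Rabin witness that 899 is composite.

823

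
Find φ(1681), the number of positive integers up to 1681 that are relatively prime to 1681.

Factor: 1681 = 41^2.
φ(1681) = 41^1·(41−1) = 1640.

1640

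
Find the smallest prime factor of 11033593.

53

11033593 is odd.
Digit sum 25, not divisible by 3.
Ends in 3: not divisible by 5.
7: 11033593 = 7·1576227 + 4
11: 11033593 = 11·1003053 + 10
13: 11033593 = 13·848737 + 12
17: 11033593 = 17·649034 + 15
19: 11033593 = 19·580715 + 8
23: 11033593 = 23·479721 + 10
29: 11033593 = 29·380468 + 21
31: 11033593 = 31·355922 + 11
37: 11033593 = 37·298205 + 8
41: 11033593 = 41·269112 + 1
43: 11033593 = 43·256595 + 8
47: 11033593 = 47·234757 + 14
53: 11033593 = 53·208181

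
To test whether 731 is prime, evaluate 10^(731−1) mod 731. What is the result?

461

10^1 ≡ 10 (mod 731)
10^2 ≡ 10^2 = 100 ≡ 100 (mod 731)
10^4 ≡ 100^2 = 10000 ≡ 497 (mod 731)
10^8 ≡ 497^2 = 247009 ≡ 662 (mod 731)
10^16 ≡ 662^2 = 438244 ≡ 375 (mod 731)
10^32 ≡ 375^2 = 140625 ≡ 273 (mod 731)
10^64 ≡ 273^2 = 74529 ≡ 698 (mod 731)
10^128 ≡ 698^2 = 487204 ≡ 358 (mod 731)
10^256 ≡ 358^2 = 128164 ≡ 239 (mod 731)
10^512 ≡ 239^2 = 57121 ≡ 103 (mod 731)
730 = 512 + 128 + 64 + 16 + 8 + 2 in binary powers of 2.
So 10^730 ≡ 103 · 358 · 698 · 375 · 662 · 100 ≡ 461 (mod 731).
Since 461 ≠ 1, base 10 is a Fermat witness: 731 is composite.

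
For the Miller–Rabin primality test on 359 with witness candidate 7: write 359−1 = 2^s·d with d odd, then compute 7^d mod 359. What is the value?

359 − 1 = 358 = 2^1 · 179, so d = 179.
7^1 ≡ 7 (mod 359)
7^2 ≡ 7^2 = 49 ≡ 49 (mod 359)
7^4 ≡ 49^2 = 2401 ≡ 247 (mod 359)
7^8 ≡ 247^2 = 61009 ≡ 338 (mod 359)
7^16 ≡ 338^2 = 114244 ≡ 82 (mod 359)
7^32 ≡ 82^2 = 6724 ≡ 262 (mod 359)
7^64 ≡ 262^2 = 68644 ≡ 75 (mod 359)
7^128 ≡ 75^2 = 5625 ≡ 240 (mod 359)
179 = 128 + 32 + 16 + 2 + 1 in binary powers of 2.
So 7^179 ≡ 240 · 262 · 82 · 49 · 7 ≡ 358 (mod 359).
Since 7^d ≡ 358 (mod 359), base 7 does not prove 359 composite.

358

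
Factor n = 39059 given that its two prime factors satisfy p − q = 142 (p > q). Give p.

281

Since p = q + 142, we have 39059 = q(q + 142), so q² + 142q − 39059 = 0.
Discriminant: 142² + 4·39059 = 20164 + 156236 = 176400; √176400 = 420.
q = (−142 + 420)/2 = 139, and p = q + 142 = 281.
Check: 139 · 281 = 39059.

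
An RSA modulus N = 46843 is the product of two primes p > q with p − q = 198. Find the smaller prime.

Since p = q + 198, we have 46843 = q(q + 198), so q² + 198q − 46843 = 0.
Discriminant: 198² + 4·46843 = 39204 + 187372 = 226576; √226576 = 476.
q = (−198 + 476)/2 = 139, and p = q + 198 = 337.
Check: 139 · 337 = 46843.

139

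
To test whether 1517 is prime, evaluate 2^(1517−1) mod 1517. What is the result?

756

2^1 ≡ 2 (mod 1517)
2^2 ≡ 2^2 = 4 ≡ 4 (mod 1517)
2^4 ≡ 4^2 = 16 ≡ 16 (mod 1517)
2^8 ≡ 16^2 = 256 ≡ 256 (mod 1517)
2^16 ≡ 256^2 = 65536 ≡ 305 (mod 1517)
2^32 ≡ 305^2 = 93025 ≡ 488 (mod 1517)
2^64 ≡ 488^2 = 238144 ≡ 1492 (mod 1517)
2^128 ≡ 1492^2 = 2226064 ≡ 625 (mod 1517)
2^256 ≡ 625^2 = 390625 ≡ 756 (mod 1517)
2^512 ≡ 756^2 = 571536 ≡ 1144 (mod 1517)
2^1024 ≡ 1144^2 = 1308736 ≡ 1082 (mod 1517)
1516 = 1024 + 256 + 128 + 64 + 32 + 8 + 4 in binary powers of 2.
So 2^1516 ≡ 1082 · 756 · 625 · 1492 · 488 · 256 · 16 ≡ 756 (mod 1517).
Since 756 ≠ 1, base 2 is a Fermat witness: 1517 is composite.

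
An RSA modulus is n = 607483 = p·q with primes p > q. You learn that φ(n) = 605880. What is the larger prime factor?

φ(n) = (p−1)(q−1) = n − (p+q) + 1, so p + q = 607483 − 605880 + 1 = 1604.
p and q are the roots of t² − 1604t + 607483 = 0.
Discriminant: 1604² − 4·607483 = 2572816 − 2429932 = 142884; √142884 = 378.
q = (1604 − 378)/2 = 613, p = (1604 + 378)/2 = 991.
Check: 613 · 991 = 607483.

991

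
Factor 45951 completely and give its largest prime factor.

53

45951 = 3 · 15317
15317 = 17 · 901
901 = 17 · 53
53 is prime.
So 45951 = 3 · 17^2 · 53; the largest prime factor is 53.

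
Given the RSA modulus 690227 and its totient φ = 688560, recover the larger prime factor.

907

φ(n) = (p−1)(q−1) = n − (p+q) + 1, so p + q = 690227 − 688560 + 1 = 1668.
p and q are the roots of t² − 1668t + 690227 = 0.
Discriminant: 1668² − 4·690227 = 2782224 − 2760908 = 21316; √21316 = 146.
q = (1668 − 146)/2 = 761, p = (1668 + 146)/2 = 907.
Check: 761 · 907 = 690227.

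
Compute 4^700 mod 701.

1

4^1 ≡ 4 (mod 701)
4^2 ≡ 4^2 = 16 ≡ 16 (mod 701)
4^4 ≡ 16^2 = 256 ≡ 256 (mod 701)
4^8 ≡ 256^2 = 65536 ≡ 343 (mod 701)
4^16 ≡ 343^2 = 117649 ≡ 582 (mod 701)
4^32 ≡ 582^2 = 338724 ≡ 141 (mod 701)
4^64 ≡ 141^2 = 19881 ≡ 253 (mod 701)
4^128 ≡ 253^2 = 64009 ≡ 218 (mod 701)
4^256 ≡ 218^2 = 47524 ≡ 557 (mod 701)
4^512 ≡ 557^2 = 310249 ≡ 407 (mod 701)
700 = 512 + 128 + 32 + 16 + 8 + 4 in binary powers of 2.
So 4^700 ≡ 407 · 218 · 141 · 582 · 343 · 256 ≡ 1 (mod 701).
Since the result is 1, base 4 gives no evidence that 701 is composite.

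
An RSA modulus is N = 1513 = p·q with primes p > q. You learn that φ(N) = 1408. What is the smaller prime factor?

17

φ(n) = (p−1)(q−1) = n − (p+q) + 1, so p + q = 1513 − 1408 + 1 = 106.
p and q are the roots of t² − 106t + 1513 = 0.
Discriminant: 106² − 4·1513 = 11236 − 6052 = 5184; √5184 = 72.
q = (106 − 72)/2 = 17, p = (106 + 72)/2 = 89.
Check: 17 · 89 = 1513.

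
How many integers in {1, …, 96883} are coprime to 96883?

88320

Factor: 96883 = 17 · 41 · 139.
φ(96883) = (17−1) · (41−1) · (139−1) = 16 · 40 · 138 = 88320.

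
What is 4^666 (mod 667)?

4^1 ≡ 4 (mod 667)
4^2 ≡ 4^2 = 16 ≡ 16 (mod 667)
4^4 ≡ 16^2 = 256 ≡ 256 (mod 667)
4^8 ≡ 256^2 = 65536 ≡ 170 (mod 667)
4^16 ≡ 170^2 = 28900 ≡ 219 (mod 667)
4^32 ≡ 219^2 = 47961 ≡ 604 (mod 667)
4^64 ≡ 604^2 = 364816 ≡ 634 (mod 667)
4^128 ≡ 634^2 = 401956 ≡ 422 (mod 667)
4^256 ≡ 422^2 = 178084 ≡ 662 (mod 667)
4^512 ≡ 662^2 = 438244 ≡ 25 (mod 667)
666 = 512 + 128 + 16 + 8 + 2 in binary powers of 2.
So 4^666 ≡ 25 · 422 · 219 · 170 · 16 ≡ 25 (mod 667).
Since 25 ≠ 1, base 4 is a Fermat witness: 667 is composite.

25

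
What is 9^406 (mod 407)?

9^1 ≡ 9 (mod 407)
9^2 ≡ 9^2 = 81 ≡ 81 (mod 407)
9^4 ≡ 81^2 = 6561 ≡ 49 (mod 407)
9^8 ≡ 49^2 = 2401 ≡ 366 (mod 407)
9^16 ≡ 366^2 = 133956 ≡ 53 (mod 407)
9^32 ≡ 53^2 = 2809 ≡ 367 (mod 407)
9^64 ≡ 367^2 = 134689 ≡ 379 (mod 407)
9^128 ≡ 379^2 = 143641 ≡ 377 (mod 407)
9^256 ≡ 377^2 = 142129 ≡ 86 (mod 407)
406 = 256 + 128 + 16 + 4 + 2 in binary powers of 2.
So 9^406 ≡ 86 · 377 · 53 · 49 · 81 ≡ 9 (mod 407).
Since 9 ≠ 1, base 9 is a Fermat witness: 407 is composite.

9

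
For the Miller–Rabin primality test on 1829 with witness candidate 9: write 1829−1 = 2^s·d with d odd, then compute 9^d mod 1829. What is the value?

1405

1829 − 1 = 1828 = 2^2 · 457, so d = 457.
9^1 ≡ 9 (mod 1829)
9^2 ≡ 9^2 = 81 ≡ 81 (mod 1829)
9^4 ≡ 81^2 = 6561 ≡ 1074 (mod 1829)
9^8 ≡ 1074^2 = 1153476 ≡ 1206 (mod 1829)
9^16 ≡ 1206^2 = 1454436 ≡ 381 (mod 1829)
9^32 ≡ 381^2 = 145161 ≡ 670 (mod 1829)
9^64 ≡ 670^2 = 448900 ≡ 795 (mod 1829)
9^128 ≡ 795^2 = 632025 ≡ 1020 (mod 1829)
9^256 ≡ 1020^2 = 1040400 ≡ 1528 (mod 1829)
457 = 256 + 128 + 64 + 8 + 1 in binary powers of 2.
So 9^457 ≡ 1528 · 1020 · 795 · 1206 · 9 ≡ 1405 (mod 1829).
Squaring chain: 1405 → 534; never reaches −1, so base 9 is a Miller–Rabin witness that 1829 is composite.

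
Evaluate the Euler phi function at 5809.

Factor: 5809 = 37 · 157.
φ(5809) = (37−1) · (157−1) = 36 · 156 = 5616.

5616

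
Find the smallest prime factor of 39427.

39427 is odd.
Digit sum 25, not divisible by 3.
Ends in 7: not divisible by 5.
7: 39427 = 7·5632 + 3
11: 39427 = 11·3584 + 3
13: 39427 = 13·3032 + 11
17: 39427 = 17·2319 + 4
19: 39427 = 19·2075 + 2
23: 39427 = 23·1714 + 5
29: 39427 = 29·1359 + 16
31: 39427 = 31·1271 + 26
37: 39427 = 37·1065 + 22
41: 39427 = 41·961 + 26
43: 39427 = 43·916 + 39
47: 39427 = 47·838 + 41
53: 39427 = 53·743 + 48
59: 39427 = 59·668 + 15
61: 39427 = 61·646 + 21
67: 39427 = 67·588 + 31
71: 39427 = 71·555 + 22
73: 39427 = 73·540 + 7
79: 39427 = 79·499 + 6
83: 39427 = 83·475 + 2
89: 39427 = 89·443

89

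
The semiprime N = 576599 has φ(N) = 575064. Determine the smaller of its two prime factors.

φ(n) = (p−1)(q−1) = n − (p+q) + 1, so p + q = 576599 − 575064 + 1 = 1536.
p and q are the roots of t² − 1536t + 576599 = 0.
Discriminant: 1536² − 4·576599 = 2359296 − 2306396 = 52900; √52900 = 230.
q = (1536 − 230)/2 = 653, p = (1536 + 230)/2 = 883.
Check: 653 · 883 = 576599.

653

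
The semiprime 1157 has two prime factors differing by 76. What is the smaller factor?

Since p = q + 76, we have 1157 = q(q + 76), so q² + 76q − 1157 = 0.
Discriminant: 76² + 4·1157 = 5776 + 4628 = 10404; √10404 = 102.
q = (−76 + 102)/2 = 13, and p = q + 76 = 89.
Check: 13 · 89 = 1157.

13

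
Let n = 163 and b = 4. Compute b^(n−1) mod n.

4^1 ≡ 4 (mod 163)
4^2 ≡ 4^2 = 16 ≡ 16 (mod 163)
4^4 ≡ 16^2 = 256 ≡ 93 (mod 163)
4^8 ≡ 93^2 = 8649 ≡ 10 (mod 163)
4^16 ≡ 10^2 = 100 ≡ 100 (mod 163)
4^32 ≡ 100^2 = 10000 ≡ 57 (mod 163)
4^64 ≡ 57^2 = 3249 ≡ 152 (mod 163)
4^128 ≡ 152^2 = 23104 ≡ 121 (mod 163)
162 = 128 + 32 + 2 in binary powers of 2.
So 4^162 ≡ 121 · 57 · 16 ≡ 1 (mod 163).
Since the result is 1, base 4 gives no evidence that 163 is composite.

1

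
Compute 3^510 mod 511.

218

3^1 ≡ 3 (mod 511)
3^2 ≡ 3^2 = 9 ≡ 9 (mod 511)
3^4 ≡ 9^2 = 81 ≡ 81 (mod 511)
3^8 ≡ 81^2 = 6561 ≡ 429 (mod 511)
3^16 ≡ 429^2 = 184041 ≡ 81 (mod 511)
3^32 ≡ 81^2 = 6561 ≡ 429 (mod 511)
3^64 ≡ 429^2 = 184041 ≡ 81 (mod 511)
3^128 ≡ 81^2 = 6561 ≡ 429 (mod 511)
3^256 ≡ 429^2 = 184041 ≡ 81 (mod 511)
510 = 256 + 128 + 64 + 32 + 16 + 8 + 4 + 2 in binary powers of 2.
So 3^510 ≡ 81 · 429 · 81 · 429 · 81 · 429 · 81 · 9 ≡ 218 (mod 511).
Since 218 ≠ 1, base 3 is a Fermat witness: 511 is composite.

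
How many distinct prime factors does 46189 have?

46189 = 11 · 4199
4199 = 13 · 323
323 = 17 · 19
46189 = 11 · 13 · 17 · 19, which has 4 distinct prime factors.

4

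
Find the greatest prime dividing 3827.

89

3827 = 43 · 89
89 is prime.
So 3827 = 43 · 89; the largest prime factor is 89.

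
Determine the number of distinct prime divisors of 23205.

23205 = 3 · 7735
7735 = 5 · 1547
1547 = 7 · 221
221 = 13 · 17
23205 = 3 · 5 · 7 · 13 · 17, which has 5 distinct prime factors.

5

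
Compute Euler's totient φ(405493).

364800

Factor: 405493 = 11 · 191 · 193.
φ(405493) = (11−1) · (191−1) · (193−1) = 10 · 190 · 192 = 364800.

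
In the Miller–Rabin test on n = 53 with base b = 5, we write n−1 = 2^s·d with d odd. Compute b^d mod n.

23

53 − 1 = 52 = 2^2 · 13, so d = 13.
5^1 ≡ 5 (mod 53)
5^2 ≡ 5^2 = 25 ≡ 25 (mod 53)
5^4 ≡ 25^2 = 625 ≡ 42 (mod 53)
5^8 ≡ 42^2 = 1764 ≡ 15 (mod 53)
13 = 8 + 4 + 1 in binary powers of 2.
So 5^13 ≡ 15 · 42 · 5 ≡ 23 (mod 53).
Squaring chain: 23 → 52; reaches −1, so base 5 does not prove 53 composite.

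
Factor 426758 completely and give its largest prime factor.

426758 = 2 · 213379
213379 = 37 · 5767
5767 = 73 · 79
79 is prime.
So 426758 = 2 · 37 · 73 · 79; the largest prime factor is 79.

79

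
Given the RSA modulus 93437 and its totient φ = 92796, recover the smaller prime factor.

φ(n) = (p−1)(q−1) = n − (p+q) + 1, so p + q = 93437 − 92796 + 1 = 642.
p and q are the roots of t² − 642t + 93437 = 0.
Discriminant: 642² − 4·93437 = 412164 − 373748 = 38416; √38416 = 196.
q = (642 − 196)/2 = 223, p = (642 + 196)/2 = 419.
Check: 223 · 419 = 93437.

223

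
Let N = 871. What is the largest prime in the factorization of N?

871 = 13 · 67
67 is prime.
So 871 = 13 · 67; the largest prime factor is 67.

67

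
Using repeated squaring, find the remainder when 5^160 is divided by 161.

5^1 ≡ 5 (mod 161)
5^2 ≡ 5^2 = 25 ≡ 25 (mod 161)
5^4 ≡ 25^2 = 625 ≡ 142 (mod 161)
5^8 ≡ 142^2 = 20164 ≡ 39 (mod 161)
5^16 ≡ 39^2 = 1521 ≡ 72 (mod 161)
5^32 ≡ 72^2 = 5184 ≡ 32 (mod 161)
5^64 ≡ 32^2 = 1024 ≡ 58 (mod 161)
5^128 ≡ 58^2 = 3364 ≡ 144 (mod 161)
160 = 128 + 32 in binary powers of 2.
So 5^160 ≡ 144 · 32 ≡ 100 (mod 161).
Since 100 ≠ 1, base 5 is a Fermat witness: 161 is composite.

100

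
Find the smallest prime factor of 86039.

97

86039 is odd.
Digit sum 26, not divisible by 3.
Ends in 9: not divisible by 5.
7: 86039 = 7·12291 + 2
11: 86039 = 11·7821 + 8
13: 86039 = 13·6618 + 5
17: 86039 = 17·5061 + 2
19: 86039 = 19·4528 + 7
23: 86039 = 23·3740 + 19
29: 86039 = 29·2966 + 25
31: 86039 = 31·2775 + 14
37: 86039 = 37·2325 + 14
41: 86039 = 41·2098 + 21
43: 86039 = 43·2000 + 39
47: 86039 = 47·1830 + 29
53: 86039 = 53·1623 + 20
59: 86039 = 59·1458 + 17
61: 86039 = 61·1410 + 29
67: 86039 = 67·1284 + 11
71: 86039 = 71·1211 + 58
73: 86039 = 73·1178 + 45
79: 86039 = 79·1089 + 8
83: 86039 = 83·1036 + 51
89: 86039 = 89·966 + 65
97: 86039 = 97·887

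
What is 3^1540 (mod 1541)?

1

3^1 ≡ 3 (mod 1541)
3^2 ≡ 3^2 = 9 ≡ 9 (mod 1541)
3^4 ≡ 9^2 = 81 ≡ 81 (mod 1541)
3^8 ≡ 81^2 = 6561 ≡ 397 (mod 1541)
3^16 ≡ 397^2 = 157609 ≡ 427 (mod 1541)
3^32 ≡ 427^2 = 182329 ≡ 491 (mod 1541)
3^64 ≡ 491^2 = 241081 ≡ 685 (mod 1541)
3^128 ≡ 685^2 = 469225 ≡ 761 (mod 1541)
3^256 ≡ 761^2 = 579121 ≡ 1246 (mod 1541)
3^512 ≡ 1246^2 = 1552516 ≡ 729 (mod 1541)
3^1024 ≡ 729^2 = 531441 ≡ 1337 (mod 1541)
1540 = 1024 + 512 + 4 in binary powers of 2.
So 3^1540 ≡ 1337 · 729 · 81 ≡ 1 (mod 1541).
Since the result is 1, base 3 gives no evidence that 1541 is composite.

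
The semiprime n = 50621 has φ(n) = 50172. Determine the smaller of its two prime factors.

223

φ(n) = (p−1)(q−1) = n − (p+q) + 1, so p + q = 50621 − 50172 + 1 = 450.
p and q are the roots of t² − 450t + 50621 = 0.
Discriminant: 450² − 4·50621 = 202500 − 202484 = 16; √16 = 4.
q = (450 − 4)/2 = 223, p = (450 + 4)/2 = 227.
Check: 223 · 227 = 50621.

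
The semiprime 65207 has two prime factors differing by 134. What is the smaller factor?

Since p = q + 134, we have 65207 = q(q + 134), so q² + 134q − 65207 = 0.
Discriminant: 134² + 4·65207 = 17956 + 260828 = 278784; √278784 = 528.
q = (−134 + 528)/2 = 197, and p = q + 134 = 331.
Check: 197 · 331 = 65207.

197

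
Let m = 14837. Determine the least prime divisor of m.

37

14837 is odd.
Digit sum 23, not divisible by 3.
Ends in 7: not divisible by 5.
7: 14837 = 7·2119 + 4
11: 14837 = 11·1348 + 9
13: 14837 = 13·1141 + 4
17: 14837 = 17·872 + 13
19: 14837 = 19·780 + 17
23: 14837 = 23·645 + 2
29: 14837 = 29·511 + 18
31: 14837 = 31·478 + 19
37: 14837 = 37·401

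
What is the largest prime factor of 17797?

37

17797 = 13 · 1369
1369 = 37 · 37
37 = 37 · 1
So 17797 = 13 · 37^2; the largest prime factor is 37.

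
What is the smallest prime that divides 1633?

1633 is odd.
Digit sum 13, not divisible by 3.
Ends in 3: not divisible by 5.
7: 1633 = 7·233 + 2
11: 1633 = 11·148 + 5
13: 1633 = 13·125 + 8
17: 1633 = 17·96 + 1
19: 1633 = 19·85 + 18
23: 1633 = 23·71

23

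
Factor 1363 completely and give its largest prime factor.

47

1363 = 29 · 47
47 is prime.
So 1363 = 29 · 47; the largest prime factor is 47.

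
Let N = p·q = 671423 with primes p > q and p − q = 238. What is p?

Since p = q + 238, we have 671423 = q(q + 238), so q² + 238q − 671423 = 0.
Discriminant: 238² + 4·671423 = 56644 + 2685692 = 2742336; √2742336 = 1656.
q = (−238 + 1656)/2 = 709, and p = q + 238 = 947.
Check: 709 · 947 = 671423.

947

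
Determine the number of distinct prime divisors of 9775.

9775 = 5^2 · 391
391 = 17 · 23
9775 = 5^2 · 17 · 23, which has 3 distinct prime factors.

3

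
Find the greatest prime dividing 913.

83

913 = 11 · 83
83 is prime.
So 913 = 11 · 83; the largest prime factor is 83.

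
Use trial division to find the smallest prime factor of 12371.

12371 is odd.
Digit sum 14, not divisible by 3.
Ends in 1: not divisible by 5.
7: 12371 = 7·1767 + 2
11: 12371 = 11·1124 + 7
13: 12371 = 13·951 + 8
17: 12371 = 17·727 + 12
19: 12371 = 19·651 + 2
23: 12371 = 23·537 + 20
29: 12371 = 29·426 + 17
31: 12371 = 31·399 + 2
37: 12371 = 37·334 + 13
41: 12371 = 41·301 + 30
43: 12371 = 43·287 + 30
47: 12371 = 47·263 + 10
53: 12371 = 53·233 + 22
59: 12371 = 59·209 + 40
61: 12371 = 61·202 + 49
67: 12371 = 67·184 + 43
71: 12371 = 71·174 + 17
73: 12371 = 73·169 + 34
79: 12371 = 79·156 + 47
83: 12371 = 83·149 + 4
89: 12371 = 89·139

89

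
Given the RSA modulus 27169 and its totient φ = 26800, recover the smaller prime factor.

101

φ(n) = (p−1)(q−1) = n − (p+q) + 1, so p + q = 27169 − 26800 + 1 = 370.
p and q are the roots of t² − 370t + 27169 = 0.
Discriminant: 370² − 4·27169 = 136900 − 108676 = 28224; √28224 = 168.
q = (370 − 168)/2 = 101, p = (370 + 168)/2 = 269.
Check: 101 · 269 = 27169.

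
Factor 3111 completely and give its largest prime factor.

3111 = 3 · 1037
1037 = 17 · 61
61 is prime.
So 3111 = 3 · 17 · 61; the largest prime factor is 61.

61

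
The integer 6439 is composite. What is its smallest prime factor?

6439 is odd.
Digit sum 22, not divisible by 3.
Ends in 9: not divisible by 5.
7: 6439 = 7·919 + 6
11: 6439 = 11·585 + 4
13: 6439 = 13·495 + 4
17: 6439 = 17·378 + 13
19: 6439 = 19·338 + 17
23: 6439 = 23·279 + 22
29: 6439 = 29·222 + 1
31: 6439 = 31·207 + 22
37: 6439 = 37·174 + 1
41: 6439 = 41·157 + 2
43: 6439 = 43·149 + 32
47: 6439 = 47·137

47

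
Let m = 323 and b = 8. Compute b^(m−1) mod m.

30

8^1 ≡ 8 (mod 323)
8^2 ≡ 8^2 = 64 ≡ 64 (mod 323)
8^4 ≡ 64^2 = 4096 ≡ 220 (mod 323)
8^8 ≡ 220^2 = 48400 ≡ 273 (mod 323)
8^16 ≡ 273^2 = 74529 ≡ 239 (mod 323)
8^32 ≡ 239^2 = 57121 ≡ 273 (mod 323)
8^64 ≡ 273^2 = 74529 ≡ 239 (mod 323)
8^128 ≡ 239^2 = 57121 ≡ 273 (mod 323)
8^256 ≡ 273^2 = 74529 ≡ 239 (mod 323)
322 = 256 + 64 + 2 in binary powers of 2.
So 8^322 ≡ 239 · 239 · 64 ≡ 30 (mod 323).
Since 30 ≠ 1, base 8 is a Fermat witness: 323 is composite.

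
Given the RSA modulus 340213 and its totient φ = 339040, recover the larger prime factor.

φ(n) = (p−1)(q−1) = n − (p+q) + 1, so p + q = 340213 − 339040 + 1 = 1174.
p and q are the roots of t² − 1174t + 340213 = 0.
Discriminant: 1174² − 4·340213 = 1378276 − 1360852 = 17424; √17424 = 132.
q = (1174 − 132)/2 = 521, p = (1174 + 132)/2 = 653.
Check: 521 · 653 = 340213.

653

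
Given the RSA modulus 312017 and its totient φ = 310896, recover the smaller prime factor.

509

φ(n) = (p−1)(q−1) = n − (p+q) + 1, so p + q = 312017 − 310896 + 1 = 1122.
p and q are the roots of t² − 1122t + 312017 = 0.
Discriminant: 1122² − 4·312017 = 1258884 − 1248068 = 10816; √10816 = 104.
q = (1122 − 104)/2 = 509, p = (1122 + 104)/2 = 613.
Check: 509 · 613 = 312017.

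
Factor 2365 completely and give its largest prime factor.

2365 = 5 · 473
473 = 11 · 43
43 is prime.
So 2365 = 5 · 11 · 43; the largest prime factor is 43.

43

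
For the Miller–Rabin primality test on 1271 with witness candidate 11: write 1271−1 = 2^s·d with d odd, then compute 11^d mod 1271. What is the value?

1271 − 1 = 1270 = 2^1 · 635, so d = 635.
11^1 ≡ 11 (mod 1271)
11^2 ≡ 11^2 = 121 ≡ 121 (mod 1271)
11^4 ≡ 121^2 = 14641 ≡ 660 (mod 1271)
11^8 ≡ 660^2 = 435600 ≡ 918 (mod 1271)
11^16 ≡ 918^2 = 842724 ≡ 51 (mod 1271)
11^32 ≡ 51^2 = 2601 ≡ 59 (mod 1271)
11^64 ≡ 59^2 = 3481 ≡ 939 (mod 1271)
11^128 ≡ 939^2 = 881721 ≡ 918 (mod 1271)
11^256 ≡ 918^2 = 842724 ≡ 51 (mod 1271)
11^512 ≡ 51^2 = 2601 ≡ 59 (mod 1271)
635 = 512 + 64 + 32 + 16 + 8 + 2 + 1 in binary powers of 2.
So 11^635 ≡ 59 · 939 · 59 · 51 · 918 · 121 · 11 ≡ 998 (mod 1271).
Squaring chain: 998; never reaches −1, so base 11 is a Miller–Rabin witness that 1271 is composite.

998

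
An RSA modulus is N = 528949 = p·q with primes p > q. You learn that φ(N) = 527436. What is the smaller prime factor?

φ(n) = (p−1)(q−1) = n − (p+q) + 1, so p + q = 528949 − 527436 + 1 = 1514.
p and q are the roots of t² − 1514t + 528949 = 0.
Discriminant: 1514² − 4·528949 = 2292196 − 2115796 = 176400; √176400 = 420.
q = (1514 − 420)/2 = 547, p = (1514 + 420)/2 = 967.
Check: 547 · 967 = 528949.

547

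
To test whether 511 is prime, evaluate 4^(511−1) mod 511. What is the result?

8

4^1 ≡ 4 (mod 511)
4^2 ≡ 4^2 = 16 ≡ 16 (mod 511)
4^4 ≡ 16^2 = 256 ≡ 256 (mod 511)
4^8 ≡ 256^2 = 65536 ≡ 128 (mod 511)
4^16 ≡ 128^2 = 16384 ≡ 32 (mod 511)
4^32 ≡ 32^2 = 1024 ≡ 2 (mod 511)
4^64 ≡ 2^2 = 4 ≡ 4 (mod 511)
4^128 ≡ 4^2 = 16 ≡ 16 (mod 511)
4^256 ≡ 16^2 = 256 ≡ 256 (mod 511)
510 = 256 + 128 + 64 + 32 + 16 + 8 + 4 + 2 in binary powers of 2.
So 4^510 ≡ 256 · 16 · 4 · 2 · 32 · 128 · 256 · 16 ≡ 8 (mod 511).
Since 8 ≠ 1, base 4 is a Fermat witness: 511 is composite.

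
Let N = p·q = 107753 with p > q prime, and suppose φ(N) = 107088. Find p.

389

φ(n) = (p−1)(q−1) = n − (p+q) + 1, so p + q = 107753 − 107088 + 1 = 666.
p and q are the roots of t² − 666t + 107753 = 0.
Discriminant: 666² − 4·107753 = 443556 − 431012 = 12544; √12544 = 112.
q = (666 − 112)/2 = 277, p = (666 + 112)/2 = 389.
Check: 277 · 389 = 107753.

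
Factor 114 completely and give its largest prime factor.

114 = 2 · 57
57 = 3 · 19
19 is prime.
So 114 = 2 · 3 · 19; the largest prime factor is 19.

19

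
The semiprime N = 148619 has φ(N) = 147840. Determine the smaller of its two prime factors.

φ(n) = (p−1)(q−1) = n − (p+q) + 1, so p + q = 148619 − 147840 + 1 = 780.
p and q are the roots of t² − 780t + 148619 = 0.
Discriminant: 780² − 4·148619 = 608400 − 594476 = 13924; √13924 = 118.
q = (780 − 118)/2 = 331, p = (780 + 118)/2 = 449.
Check: 331 · 449 = 148619.

331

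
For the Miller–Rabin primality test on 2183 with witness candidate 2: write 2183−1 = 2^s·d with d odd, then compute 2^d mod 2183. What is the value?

2183 − 1 = 2182 = 2^1 · 1091, so d = 1091.
2^1 ≡ 2 (mod 2183)
2^2 ≡ 2^2 = 4 ≡ 4 (mod 2183)
2^4 ≡ 4^2 = 16 ≡ 16 (mod 2183)
2^8 ≡ 16^2 = 256 ≡ 256 (mod 2183)
2^16 ≡ 256^2 = 65536 ≡ 46 (mod 2183)
2^32 ≡ 46^2 = 2116 ≡ 2116 (mod 2183)
2^64 ≡ 2116^2 = 4477456 ≡ 123 (mod 2183)
2^128 ≡ 123^2 = 15129 ≡ 2031 (mod 2183)
2^256 ≡ 2031^2 = 4124961 ≡ 1274 (mod 2183)
2^512 ≡ 1274^2 = 1623076 ≡ 1107 (mod 2183)
2^1024 ≡ 1107^2 = 1225449 ≡ 786 (mod 2183)
1091 = 1024 + 64 + 2 + 1 in binary powers of 2.
So 2^1091 ≡ 786 · 123 · 4 · 2 ≡ 642 (mod 2183).
Squaring chain: 642; never reaches −1, so base 2 is a Miller–Rabin witness that 2183 is composite.

642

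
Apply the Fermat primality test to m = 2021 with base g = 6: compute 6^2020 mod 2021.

1511

6^1 ≡ 6 (mod 2021)
6^2 ≡ 6^2 = 36 ≡ 36 (mod 2021)
6^4 ≡ 36^2 = 1296 ≡ 1296 (mod 2021)
6^8 ≡ 1296^2 = 1679616 ≡ 165 (mod 2021)
6^16 ≡ 165^2 = 27225 ≡ 952 (mod 2021)
6^32 ≡ 952^2 = 906304 ≡ 896 (mod 2021)
6^64 ≡ 896^2 = 802816 ≡ 479 (mod 2021)
6^128 ≡ 479^2 = 229441 ≡ 1068 (mod 2021)
6^256 ≡ 1068^2 = 1140624 ≡ 780 (mod 2021)
6^512 ≡ 780^2 = 608400 ≡ 79 (mod 2021)
6^1024 ≡ 79^2 = 6241 ≡ 178 (mod 2021)
2020 = 1024 + 512 + 256 + 128 + 64 + 32 + 4 in binary powers of 2.
So 6^2020 ≡ 178 · 79 · 780 · 1068 · 479 · 896 · 1296 ≡ 1511 (mod 2021).
Since 1511 ≠ 1, base 6 is a Fermat witness: 2021 is composite.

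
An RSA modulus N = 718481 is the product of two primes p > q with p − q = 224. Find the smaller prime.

Since p = q + 224, we have 718481 = q(q + 224), so q² + 224q − 718481 = 0.
Discriminant: 224² + 4·718481 = 50176 + 2873924 = 2924100; √2924100 = 1710.
q = (−224 + 1710)/2 = 743, and p = q + 224 = 967.
Check: 743 · 967 = 718481.

743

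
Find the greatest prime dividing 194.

97

194 = 2 · 97
97 is prime.
So 194 = 2 · 97; the largest prime factor is 97.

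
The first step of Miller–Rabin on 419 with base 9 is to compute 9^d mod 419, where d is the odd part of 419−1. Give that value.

1

419 − 1 = 418 = 2^1 · 209, so d = 209.
9^1 ≡ 9 (mod 419)
9^2 ≡ 9^2 = 81 ≡ 81 (mod 419)
9^4 ≡ 81^2 = 6561 ≡ 276 (mod 419)
9^8 ≡ 276^2 = 76176 ≡ 337 (mod 419)
9^16 ≡ 337^2 = 113569 ≡ 20 (mod 419)
9^32 ≡ 20^2 = 400 ≡ 400 (mod 419)
9^64 ≡ 400^2 = 160000 ≡ 361 (mod 419)
9^128 ≡ 361^2 = 130321 ≡ 12 (mod 419)
209 = 128 + 64 + 16 + 1 in binary powers of 2.
So 9^209 ≡ 12 · 361 · 20 · 9 ≡ 1 (mod 419).
Since 9^d ≡ 1 (mod 419), base 9 does not prove 419 composite.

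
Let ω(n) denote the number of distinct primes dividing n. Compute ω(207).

207 = 3^2 · 23
207 = 3^2 · 23, which has 2 distinct prime factors.

2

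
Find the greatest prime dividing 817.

817 = 19 · 43
43 is prime.
So 817 = 19 · 43; the largest prime factor is 43.

43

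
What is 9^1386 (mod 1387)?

1

9^1 ≡ 9 (mod 1387)
9^2 ≡ 9^2 = 81 ≡ 81 (mod 1387)
9^4 ≡ 81^2 = 6561 ≡ 1013 (mod 1387)
9^8 ≡ 1013^2 = 1026169 ≡ 1176 (mod 1387)
9^16 ≡ 1176^2 = 1382976 ≡ 137 (mod 1387)
9^32 ≡ 137^2 = 18769 ≡ 738 (mod 1387)
9^64 ≡ 738^2 = 544644 ≡ 940 (mod 1387)
9^128 ≡ 940^2 = 883600 ≡ 81 (mod 1387)
9^256 ≡ 81^2 = 6561 ≡ 1013 (mod 1387)
9^512 ≡ 1013^2 = 1026169 ≡ 1176 (mod 1387)
9^1024 ≡ 1176^2 = 1382976 ≡ 137 (mod 1387)
1386 = 1024 + 256 + 64 + 32 + 8 + 2 in binary powers of 2.
So 9^1386 ≡ 137 · 1013 · 940 · 738 · 1176 · 81 ≡ 1 (mod 1387).
Since the result is 1, base 9 gives no evidence that 1387 is composite.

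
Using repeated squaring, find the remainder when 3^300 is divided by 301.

127

3^1 ≡ 3 (mod 301)
3^2 ≡ 3^2 = 9 ≡ 9 (mod 301)
3^4 ≡ 9^2 = 81 ≡ 81 (mod 301)
3^8 ≡ 81^2 = 6561 ≡ 240 (mod 301)
3^16 ≡ 240^2 = 57600 ≡ 109 (mod 301)
3^32 ≡ 109^2 = 11881 ≡ 142 (mod 301)
3^64 ≡ 142^2 = 20164 ≡ 298 (mod 301)
3^128 ≡ 298^2 = 88804 ≡ 9 (mod 301)
3^256 ≡ 9^2 = 81 ≡ 81 (mod 301)
300 = 256 + 32 + 8 + 4 in binary powers of 2.
So 3^300 ≡ 81 · 142 · 240 · 81 ≡ 127 (mod 301).
Since 127 ≠ 1, base 3 is a Fermat witness: 301 is composite.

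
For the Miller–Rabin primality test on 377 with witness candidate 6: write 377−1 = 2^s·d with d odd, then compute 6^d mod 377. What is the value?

377 − 1 = 376 = 2^3 · 47, so d = 47.
6^1 ≡ 6 (mod 377)
6^2 ≡ 6^2 = 36 ≡ 36 (mod 377)
6^4 ≡ 36^2 = 1296 ≡ 165 (mod 377)
6^8 ≡ 165^2 = 27225 ≡ 81 (mod 377)
6^16 ≡ 81^2 = 6561 ≡ 152 (mod 377)
6^32 ≡ 152^2 = 23104 ≡ 107 (mod 377)
47 = 32 + 8 + 4 + 2 + 1 in binary powers of 2.
So 6^47 ≡ 107 · 81 · 165 · 36 · 6 ≡ 323 (mod 377).
Squaring chain: 323 → 277 → 198; never reaches −1, so base 6 is a Miller–Rabin witness that 377 is composite.

323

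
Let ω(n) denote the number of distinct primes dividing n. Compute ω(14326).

4

14326 = 2 · 7163
7163 = 13 · 551
551 = 19 · 29
14326 = 2 · 13 · 19 · 29, which has 4 distinct prime factors.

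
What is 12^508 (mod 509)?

12^1 ≡ 12 (mod 509)
12^2 ≡ 12^2 = 144 ≡ 144 (mod 509)
12^4 ≡ 144^2 = 20736 ≡ 376 (mod 509)
12^8 ≡ 376^2 = 141376 ≡ 383 (mod 509)
12^16 ≡ 383^2 = 146689 ≡ 97 (mod 509)
12^32 ≡ 97^2 = 9409 ≡ 247 (mod 509)
12^64 ≡ 247^2 = 61009 ≡ 438 (mod 509)
12^128 ≡ 438^2 = 191844 ≡ 460 (mod 509)
12^256 ≡ 460^2 = 211600 ≡ 365 (mod 509)
508 = 256 + 128 + 64 + 32 + 16 + 8 + 4 in binary powers of 2.
So 12^508 ≡ 365 · 460 · 438 · 247 · 97 · 383 · 376 ≡ 1 (mod 509).
Since the result is 1, base 12 gives no evidence that 509 is composite.

1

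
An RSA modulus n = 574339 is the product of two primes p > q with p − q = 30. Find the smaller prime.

743

Since p = q + 30, we have 574339 = q(q + 30), so q² + 30q − 574339 = 0.
Discriminant: 30² + 4·574339 = 900 + 2297356 = 2298256; √2298256 = 1516.
q = (−30 + 1516)/2 = 743, and p = q + 30 = 773.
Check: 743 · 773 = 574339.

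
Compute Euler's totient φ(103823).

101614

Factor: 103823 = 47^3.
φ(103823) = 47^2·(47−1) = 101614.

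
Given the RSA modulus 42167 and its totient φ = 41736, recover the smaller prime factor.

φ(n) = (p−1)(q−1) = n − (p+q) + 1, so p + q = 42167 − 41736 + 1 = 432.
p and q are the roots of t² − 432t + 42167 = 0.
Discriminant: 432² − 4·42167 = 186624 − 168668 = 17956; √17956 = 134.
q = (432 − 134)/2 = 149, p = (432 + 134)/2 = 283.
Check: 149 · 283 = 42167.

149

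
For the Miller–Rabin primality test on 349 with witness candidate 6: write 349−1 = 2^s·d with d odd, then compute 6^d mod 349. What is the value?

349 − 1 = 348 = 2^2 · 87, so d = 87.
6^1 ≡ 6 (mod 349)
6^2 ≡ 6^2 = 36 ≡ 36 (mod 349)
6^4 ≡ 36^2 = 1296 ≡ 249 (mod 349)
6^8 ≡ 249^2 = 62001 ≡ 228 (mod 349)
6^16 ≡ 228^2 = 51984 ≡ 332 (mod 349)
6^32 ≡ 332^2 = 110224 ≡ 289 (mod 349)
6^64 ≡ 289^2 = 83521 ≡ 110 (mod 349)
87 = 64 + 16 + 4 + 2 + 1 in binary powers of 2.
So 6^87 ≡ 110 · 332 · 249 · 36 · 6 ≡ 136 (mod 349).
Squaring chain: 136 → 348; reaches −1, so base 6 does not prove 349 composite.

136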